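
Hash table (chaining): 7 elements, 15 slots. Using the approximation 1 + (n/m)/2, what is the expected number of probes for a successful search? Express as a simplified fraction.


Computing expected probes:
alpha = 7/15
= 1 + alpha/2
= 1 + 7/(2*15)
= (2*15 + 7) / (2*15)
= 37/30


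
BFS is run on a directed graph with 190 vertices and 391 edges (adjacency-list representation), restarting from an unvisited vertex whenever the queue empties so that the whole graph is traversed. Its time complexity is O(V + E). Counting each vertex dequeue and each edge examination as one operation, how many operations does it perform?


A full BFS traversal dequeues each vertex exactly once and examines each directed edge exactly once.
V = 190 (vertex processing cost)
E = 391 (edge examination cost)
Total operations proportional to V + E = 190 + 391 = 581


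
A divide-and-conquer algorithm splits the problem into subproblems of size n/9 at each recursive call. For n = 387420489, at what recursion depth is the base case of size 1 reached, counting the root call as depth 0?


At each depth, the problem size is divided by 9:
  Depth 0: problem size = 387420489
  Depth 1: problem size = 43046721
  Depth 2: problem size = 4782969
  Depth 3: problem size = 531441
  Depth 4: problem size = 59049
  Depth 5: problem size = 6561
  Depth 6: problem size = 729
  Depth 7: problem size = 81
  Depth 8: problem size = 9
  Depth 9: problem size = 1 (base case)
The base case is reached at depth log_9(387420489) = 9 (the tree has 10 levels counting depth 0, but the depth asked for is 9).
Recursion depth = 9


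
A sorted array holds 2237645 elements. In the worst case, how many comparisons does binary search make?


Halving sequence: 2237645 -> 1118822 -> 559411 -> 279705 -> 139852 -> 69926 -> 34963 -> 17481 -> 8740 -> 4370 -> 2185 -> 1092 -> 546 -> 273 -> 136 -> 68 -> 34 -> 17 -> 8 -> 4 -> 2 -> 1
Number of halvings = 21
Max comparisons = 21 + 1 = 22


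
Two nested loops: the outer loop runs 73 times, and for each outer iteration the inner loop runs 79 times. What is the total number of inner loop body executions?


Outer loop: 73 iterations
Inner loop: 79 iterations per outer iteration
Total = 73 * 79 = 5767


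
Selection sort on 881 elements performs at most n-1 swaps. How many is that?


Each of the 880 passes places one element in its final position.
Pass 1: swap minimum into position 0
Pass 2: swap minimum of remaining into position 1
...
Pass 880: last two elements, one swap
Maximum swaps = 881 - 1 = 880


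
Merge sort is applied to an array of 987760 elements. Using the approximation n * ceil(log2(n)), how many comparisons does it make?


Merge sort divides the array into halves recursively.
Number of levels = ceil(log2(987760)) = 20
At each level, approximately n = 987760 comparisons are needed for merging.
Total comparisons ~ n * ceil(log2(n)) = 987760 * 20 = 19755200


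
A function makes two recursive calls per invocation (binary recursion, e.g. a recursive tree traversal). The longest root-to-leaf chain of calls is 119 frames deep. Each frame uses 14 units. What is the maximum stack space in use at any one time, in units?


Binary recursion: the two calls run one after the other, so only one root-to-leaf chain of frames is on the stack at a time.
Maximum depth (longest chain) = 119 frames
Each frame = 14 units
Max stack space = 119 * 14 = 1666


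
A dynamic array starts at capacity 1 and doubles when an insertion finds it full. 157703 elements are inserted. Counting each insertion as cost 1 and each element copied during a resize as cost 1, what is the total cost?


n = 157703
Insertion costs: 157703
Resizes copy 1, 2, 4, ... up to the largest power of 2 that is <= n-1 = 157702, i.e. 131072.
Copy costs = 1 + 2 + 4 + 8 + 16 + 32 + 64 + 128 + 256 + 512 + 1024 + 2048 + 4096 + 8192 + 16384 + 32768 + 65536 + 131072 = 262143
Total = 157703 + 262143 = 419846


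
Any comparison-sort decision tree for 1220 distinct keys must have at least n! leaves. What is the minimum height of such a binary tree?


A binary decision tree of height h has at most 2^h leaves and needs at least n! of them, so h >= ceil(log2(n!)).
1220! is far too large to multiply out, so use Stirling's series:
  ln(n!) ~ n ln n - n + (1/2) ln(2 pi n) + 1/(12n)  (error below 1/(360 n^3), negligible here)
  ln(1220) = 7.1066061
  n ln n = 1220 * 7.1066061 = 8670.0594
  (1/2) ln(2 pi * 1220) = (1/2) ln(7665.4861) = 4.4722
  1/(12*1220) = 0.0001
  ln(1220!) ~ 8670.0594 - 1220 + 4.4722 + 0.0001 = 7454.5317
Convert to base 2: log2(1220!) = 7454.5317 / ln 2 = 7454.5317 / 0.69314718 = 10754.6159
ceil(10754.6159) = 10755


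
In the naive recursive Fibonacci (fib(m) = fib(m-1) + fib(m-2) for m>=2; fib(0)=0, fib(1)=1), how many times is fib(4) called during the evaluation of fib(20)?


Let N(m) = number of times fib(m) is called while evaluating fib(20).
N(20) = 1 (the initial call).
N(19) = 1 (only fib(20) calls it).
For 1 <= m <= 18: fib(m) is called by fib(m+1) and fib(m+2), so
  N(m) = N(m+1) + N(m+2).
fib(0) is called only by fib(2), so N(0) = N(2).
Walk down from m=20:
  N(20)=1, N(19)=1, N(18)=2, N(17)=3, N(16)=5, N(15)=8, N(14)=13, N(13)=21, N(12)=34, N(11)=55, N(10)=89, N(9)=144, N(8)=233, N(7)=377, N(6)=610, N(5)=987, N(4)=1597
N(4) = 1597


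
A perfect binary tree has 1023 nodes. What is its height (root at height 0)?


For a perfect binary tree of height h: n = 2^(h+1) - 1, so h = log2(n+1) - 1.
  n + 1 = 1024 = 2^10
  log2(1024) = 10
  height = 10 - 1 = 9


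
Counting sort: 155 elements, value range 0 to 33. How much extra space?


n = 155 (output array)
k = 34 (count array for 34 distinct values)
Extra space = 155 + 34 = 189


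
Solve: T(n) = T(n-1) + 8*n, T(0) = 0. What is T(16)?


Expanding the recurrence:
T(16) = T(15) + 8*16
       = T(14) + 8*15 + 8*16
       ...
       = T(0) + 8*(1 + 2 + ... + 16)
       = 0 + 8 * 16*17/2
       = 0 + 8 * 136
       = 0 + 1088 = 1088


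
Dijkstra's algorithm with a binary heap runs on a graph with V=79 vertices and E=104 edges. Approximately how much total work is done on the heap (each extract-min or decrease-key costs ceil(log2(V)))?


Dijkstra with a binary heap: each vertex is extracted once, each edge may relax once.
Each heap operation costs O(log V).
V + E = 79 + 104 = 183
ceil(log2(79)) = 7 (since 2^6 = 64 < 79 <= 128 = 2^7)
Total heap work = (V+E) * ceil(log2(V)) = 183 * 7 = 1281


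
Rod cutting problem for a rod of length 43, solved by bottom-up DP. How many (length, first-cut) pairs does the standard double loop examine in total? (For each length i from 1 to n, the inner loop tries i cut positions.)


For each subproblem length i = 1..43, the inner loop considers i possible first cuts.
Total = 1 + 2 + ... + 43
= 43*(43+1)/2
= 43*44/2 = 946


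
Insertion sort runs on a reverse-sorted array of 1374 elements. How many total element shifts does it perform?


Sum of shifts = 1 + 2 + 3 + ... + 1373
= 1374 * 1373 / 2
= 1886502 / 2
= 943251


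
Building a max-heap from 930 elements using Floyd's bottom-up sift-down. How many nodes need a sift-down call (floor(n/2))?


In a heap of 930 elements (0-indexed array):
  Last element index: 929
  Parent of last element: floor((929 - 1) / 2) = 464
  Internal nodes: indices 0 to 464
  Count = floor(930/2) = 465


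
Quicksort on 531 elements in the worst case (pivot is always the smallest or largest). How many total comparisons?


In the worst case, each partition step picks the worst pivot:
  Partition 1: 530 comparisons (n-1 elements to compare)
  Partition 2: 529 comparisons
  Partition 3: 528 comparisons
  Partition 4: 527 comparisons
  Partition 5: 526 comparisons
  ...
  Last partition: 0 comparisons
Total = (n-1) + (n-2) + ... + 1 + 0 = n*(n-1)/2
= 531*530/2 = 140715


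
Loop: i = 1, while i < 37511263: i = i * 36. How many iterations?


i multiplies by 36 each step:
i = 1 -> 36 -> 1296 -> 46656 -> 1679616 -> 60466176 (stop)
Iterations = ceil(log_36(37511263)) = 5


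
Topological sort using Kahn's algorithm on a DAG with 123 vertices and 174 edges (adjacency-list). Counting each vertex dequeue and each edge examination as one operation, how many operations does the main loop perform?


Kahn's algorithm:
  1. Compute in-degrees: O(V + E)
  2. Process queue: each vertex dequeued once (O(V))
     each edge examined once (O(E))
Total = V + E = 123 + 174 = 297


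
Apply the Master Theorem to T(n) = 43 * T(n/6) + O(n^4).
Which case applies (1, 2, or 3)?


The Master Theorem: T(n) = a*T(n/b) + O(n^c)
  a = 43, b = 6, c = 4
log_b(a) = log_6(43) ~ 2.099
Compare b^c with a: 6^4 = 1296 > 43, so c > log_b(a).
Since c > log_b(a), Case 3 applies.
T(n) = O(n^4)
Master Theorem case = 3


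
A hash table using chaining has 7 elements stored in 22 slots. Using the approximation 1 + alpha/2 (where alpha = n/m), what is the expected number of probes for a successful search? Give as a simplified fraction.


Load factor alpha = n/m = 7/22
Expected probes = 1 + alpha/2 = 1 + 7/(2*22)
= 1 + 7/44
= 44/44 + 7/44
= 51/44


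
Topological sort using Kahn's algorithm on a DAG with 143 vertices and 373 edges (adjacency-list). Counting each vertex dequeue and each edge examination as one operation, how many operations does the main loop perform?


Kahn's algorithm:
  1. Compute in-degrees: O(V + E)
  2. Process queue: each vertex dequeued once (O(V))
     each edge examined once (O(E))
Total = V + E = 143 + 373 = 516


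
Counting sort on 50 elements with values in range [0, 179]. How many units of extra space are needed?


Output array size: 50 (to store sorted result)
Count array size: 180 (one slot per possible value, range 0 to 179)
Total extra space = 50 + 180 = 230


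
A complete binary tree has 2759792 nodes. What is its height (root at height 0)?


In a complete binary tree, level k holds nodes 2^k .. 2^(k+1)-1 (1-indexed).
Height = floor(log2(n)) = floor(log2(2759792)) = 21
Check: 2^21 = 2097152 <= 2759792 < 4194304 = 2^22


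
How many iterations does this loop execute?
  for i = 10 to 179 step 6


The loop variable i takes values starting at 10 and increments by 6 each iteration.
Sequence: i = 10, 16, 22, 28, 34, 40, 46, 52, 58, ...
The upper bound 179 is inclusive, so the count is floor((last - first) / step) + 1:
floor((179 - 10) / 6) + 1 = floor(169/6) + 1 = 28 + 1 = 29


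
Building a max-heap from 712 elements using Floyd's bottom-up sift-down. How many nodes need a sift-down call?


In a heap of 712 elements (0-indexed array):
  Last element index: 711
  Parent of last element: floor((711 - 1) / 2) = 355
  Internal nodes: indices 0 to 355
  Count = floor(712/2) = 356


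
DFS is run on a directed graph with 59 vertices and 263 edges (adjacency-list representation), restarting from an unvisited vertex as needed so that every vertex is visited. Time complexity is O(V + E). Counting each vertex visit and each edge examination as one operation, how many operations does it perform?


A full DFS traversal processes each vertex exactly once (push/pop on stack).
Each directed edge is examined once.
V = 59, E = 263
V + E = 322


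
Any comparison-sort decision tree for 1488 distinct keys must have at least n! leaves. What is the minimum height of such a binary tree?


A binary decision tree of height h has at most 2^h leaves and needs at least n! of them, so h >= ceil(log2(n!)).
1488! is far too large to multiply out, so use Stirling's series:
  ln(n!) ~ n ln n - n + (1/2) ln(2 pi n) + 1/(12n)  (error below 1/(360 n^3), negligible here)
  ln(1488) = 7.3051882
  n ln n = 1488 * 7.3051882 = 10870.1200
  (1/2) ln(2 pi * 1488) = (1/2) ln(9349.3797) = 4.5715
  1/(12*1488) = 0.0001
  ln(1488!) ~ 10870.1200 - 1488 + 4.5715 + 0.0001 = 9386.6916
Convert to base 2: log2(1488!) = 9386.6916 / ln 2 = 9386.6916 / 0.69314718 = 13542.1334
ceil(13542.1334) = 13543


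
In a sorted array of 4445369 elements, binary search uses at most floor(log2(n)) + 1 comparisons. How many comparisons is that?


Halving sequence: 4445369 -> 2222684 -> 1111342 -> 555671 -> 277835 -> 138917 -> 69458 -> 34729 -> 17364 -> 8682 -> 4341 -> 2170 -> 1085 -> 542 -> 271 -> 135 -> 67 -> 33 -> 16 -> 8 -> 4 -> 2 -> 1
Number of halvings = 22
Max comparisons = 22 + 1 = 23


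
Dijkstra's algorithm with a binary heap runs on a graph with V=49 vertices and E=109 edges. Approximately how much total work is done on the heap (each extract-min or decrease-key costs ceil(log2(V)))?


Dijkstra with a binary heap: each vertex is extracted once, each edge may relax once.
Each heap operation costs O(log V).
V + E = 49 + 109 = 158
ceil(log2(49)) = 6 (since 2^5 = 32 < 49 <= 64 = 2^6)
Total heap work = (V+E) * ceil(log2(V)) = 158 * 6 = 948


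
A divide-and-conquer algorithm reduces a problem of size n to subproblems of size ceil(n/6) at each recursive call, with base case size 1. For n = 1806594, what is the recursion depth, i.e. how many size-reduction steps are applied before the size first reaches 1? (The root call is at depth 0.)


Each step divides the size by 6 (rounding up); after k steps the size is ceil(n/6^k), which equals 1 exactly when 6^k >= n.
So the depth is the smallest k with 6^k >= 1806594, i.e. ceil(log_6(1806594)).
6^8 = 1679616 < 1806594 <= 10077696 = 6^9
Recursion depth = 9


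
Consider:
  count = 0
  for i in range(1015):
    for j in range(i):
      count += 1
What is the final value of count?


For each i, the inner loop runs i times:
  i=0: inner runs 0 times
  i=1: inner runs 1 time
  i=2: inner runs 2 times
  i=3: inner runs 3 times
  i=4: inner runs 4 times
  i=5: inner runs 5 times
  i=6: inner runs 6 times
  i=7: inner runs 7 times
  ...
Total = 0 + 1 + 2 + ... + 1014 = 1015*(1015-1)/2 = 514605


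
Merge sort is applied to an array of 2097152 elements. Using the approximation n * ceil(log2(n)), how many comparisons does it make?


Merge sort divides the array into halves recursively.
Number of levels = ceil(log2(2097152)) = 21
At each level, approximately n = 2097152 comparisons are needed for merging.
Total comparisons ~ n * ceil(log2(n)) = 2097152 * 21 = 44040192


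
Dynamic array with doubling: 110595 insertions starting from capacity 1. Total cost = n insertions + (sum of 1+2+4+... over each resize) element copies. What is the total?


n = 110595
Insertion costs: 110595
Resizes copy 1, 2, 4, ... up to the largest power of 2 that is <= n-1 = 110594, i.e. 65536.
Copy costs = 1 + 2 + 4 + 8 + 16 + 32 + 64 + 128 + 256 + 512 + 1024 + 2048 + 4096 + 8192 + 16384 + 32768 + 65536 = 131071
Total = 110595 + 131071 = 241666


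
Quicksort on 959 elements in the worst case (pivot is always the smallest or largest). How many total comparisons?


In the worst case, each partition step picks the worst pivot:
  Partition 1: 958 comparisons (n-1 elements to compare)
  Partition 2: 957 comparisons
  Partition 3: 956 comparisons
  Partition 4: 955 comparisons
  Partition 5: 954 comparisons
  ...
  Last partition: 0 comparisons
Total = (n-1) + (n-2) + ... + 1 + 0 = n*(n-1)/2
= 959*958/2 = 459361


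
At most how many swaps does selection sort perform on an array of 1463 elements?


Each of the 1462 passes places one element in its final position.
Pass 1: swap minimum into position 0
Pass 2: swap minimum of remaining into position 1
...
Pass 1462: last two elements, one swap
Maximum swaps = 1463 - 1 = 1462


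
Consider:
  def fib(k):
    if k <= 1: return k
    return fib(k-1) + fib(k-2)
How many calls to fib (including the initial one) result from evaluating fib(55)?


Let C(m) = total calls to evaluate fib(m). Then C(0)=C(1)=1, and
C(m) = 1 + C(m-1) + C(m-2) for m >= 2.
Build the table (each entry = 1 + previous two):
  C(0) = 1
  C(1) = 1
  C(2) = 1 + 1 + 1 = 3
  C(3) = 1 + 3 + 1 = 5
  C(4) = 1 + 5 + 3 = 9
  C(5) = 1 + 9 + 5 = 15
  C(6) = 1 + 15 + 9 = 25
  C(7) = 1 + 25 + 15 = 41
  C(8) = 1 + 41 + 25 = 67
  C(9) = 1 + 67 + 41 = 109
  C(10) = 1 + 109 + 67 = 177
  C(11) = 1 + 177 + 109 = 287
  C(12) = 1 + 287 + 177 = 465
  C(13) = 1 + 465 + 287 = 753
  C(14) = 1 + 753 + 465 = 1219
  C(15) = 1 + 1219 + 753 = 1973
  C(16) = 1 + 1973 + 1219 = 3193
  C(17) = 1 + 3193 + 1973 = 5167
  C(18) = 1 + 5167 + 3193 = 8361
  C(19) = 1 + 8361 + 5167 = 13529
  C(20) = 1 + 13529 + 8361 = 21891
  C(21) = 1 + 21891 + 13529 = 35421
  C(22) = 1 + 35421 + 21891 = 57313
  C(23) = 1 + 57313 + 35421 = 92735
  C(24) = 1 + 92735 + 57313 = 150049
  C(25) = 1 + 150049 + 92735 = 242785
  C(26) = 1 + 242785 + 150049 = 392835
  C(27) = 1 + 392835 + 242785 = 635621
  C(28) = 1 + 635621 + 392835 = 1028457
  C(29) = 1 + 1028457 + 635621 = 1664079
  C(30) = 1 + 1664079 + 1028457 = 2692537
  C(31) = 1 + 2692537 + 1664079 = 4356617
  C(32) = 1 + 4356617 + 2692537 = 7049155
  C(33) = 1 + 7049155 + 4356617 = 11405773
  C(34) = 1 + 11405773 + 7049155 = 18454929
  C(35) = 1 + 18454929 + 11405773 = 29860703
  C(36) = 1 + 29860703 + 18454929 = 48315633
  C(37) = 1 + 48315633 + 29860703 = 78176337
  C(38) = 1 + 78176337 + 48315633 = 126491971
  C(39) = 1 + 126491971 + 78176337 = 204668309
  C(40) = 1 + 204668309 + 126491971 = 331160281
  C(41) = 1 + 331160281 + 204668309 = 535828591
  C(42) = 1 + 535828591 + 331160281 = 866988873
  C(43) = 1 + 866988873 + 535828591 = 1402817465
  C(44) = 1 + 1402817465 + 866988873 = 2269806339
  C(45) = 1 + 2269806339 + 1402817465 = 3672623805
  C(46) = 1 + 3672623805 + 2269806339 = 5942430145
  C(47) = 1 + 5942430145 + 3672623805 = 9615053951
  C(48) = 1 + 9615053951 + 5942430145 = 15557484097
  C(49) = 1 + 15557484097 + 9615053951 = 25172538049
  C(50) = 1 + 25172538049 + 15557484097 = 40730022147
  C(51) = 1 + 40730022147 + 25172538049 = 65902560197
  C(52) = 1 + 65902560197 + 40730022147 = 106632582345
  C(53) = 1 + 106632582345 + 65902560197 = 172535142543
  C(54) = 1 + 172535142543 + 106632582345 = 279167724889
  C(55) = 1 + 279167724889 + 172535142543 = 451702867433
Total calls for fib(55) = 451702867433


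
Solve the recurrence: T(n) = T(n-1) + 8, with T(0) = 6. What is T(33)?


Unrolling the recurrence:
T(33) = T(32) + 8
       = T(31) + 8 + 8
       = T(30) + 8*3
       ...
       = T(0) + 8*33
       = 6 + 264 = 270


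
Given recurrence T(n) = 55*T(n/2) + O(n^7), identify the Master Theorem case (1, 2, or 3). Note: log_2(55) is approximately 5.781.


Master Theorem parameters: a=55, b=2, c=7
log_b(a) = 5.781
Compare b^c with a: 2^7 = 128 > 55, so c > log_b(a).
Comparing c=7 vs log_b(a)=5.781:
7 > 5.781 => Case 3
Result: T(n) = O(n^7)
Master Theorem case = 3


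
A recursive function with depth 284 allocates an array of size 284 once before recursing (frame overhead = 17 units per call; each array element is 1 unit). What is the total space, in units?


Array allocation: 284 units (allocated once)
Stack frames: 284 deep * 17 per frame = 4828 units
Total = 284 + 4828 = 5112


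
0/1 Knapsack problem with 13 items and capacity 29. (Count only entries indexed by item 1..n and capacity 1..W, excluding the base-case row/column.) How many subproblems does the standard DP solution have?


The DP table is indexed by (item, capacity).
Rows: 13 items
Columns: 29 capacity values (1 to W)
Total subproblems = 13 * 29 = 377


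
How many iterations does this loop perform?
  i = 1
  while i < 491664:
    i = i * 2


The loop variable doubles each iteration:
i = 1 -> 2 -> 4 -> 8 -> 16 -> 32 -> 64 -> 128 -> 256 -> 512 -> 1024 -> 2048 -> 4096 -> 8192 -> 16384 -> 32768 -> 65536 -> 131072 -> 262144 -> 524288 (stop, 524288 >= 491664)
Number of doublings = ceil(log2(491664)) = 19


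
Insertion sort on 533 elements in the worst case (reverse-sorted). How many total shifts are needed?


In the worst case (reverse-sorted), each element shifts past all previous:
  Element 1: 1 shifts
  Element 2: 2 shifts
  Element 3: 3 shifts
  Element 4: 4 shifts
  Element 5: 5 shifts
  ...
  Element 532: 532 shifts
Total = 1 + 2 + ... + 532
= 533*(533-1)/2 = 141778


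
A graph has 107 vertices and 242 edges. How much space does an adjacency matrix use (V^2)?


Adjacency matrix: V x V grid of entries
Space = V^2 = 107^2 = 107 * 107 = 11449


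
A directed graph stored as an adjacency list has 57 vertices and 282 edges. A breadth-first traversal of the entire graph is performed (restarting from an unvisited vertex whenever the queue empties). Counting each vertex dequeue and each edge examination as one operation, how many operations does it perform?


A full BFS traversal dequeues each vertex once and examines each edge once.
Vertex visits: 57
Edge visits: 282
V + E = 57 + 282 = 339


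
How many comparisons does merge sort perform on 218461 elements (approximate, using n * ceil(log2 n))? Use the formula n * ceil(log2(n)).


Recursion depth: ceil(log2(218461)) = 18
Each recursion level merges n = 218461 elements
Total = 218461 * 18 = 3932298


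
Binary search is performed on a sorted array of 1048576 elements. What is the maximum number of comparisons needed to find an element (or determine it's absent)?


Binary search halves the search space each comparison:
  Step 1: search space = 1048576 -> 524288
  Step 2: search space = 524288 -> 262144
  Step 3: search space = 262144 -> 131072
  Step 4: search space = 131072 -> 65536
  Step 5: search space = 65536 -> 32768
  Step 6: search space = 32768 -> 16384
  Step 7: search space = 16384 -> 8192
  Step 8: search space = 8192 -> 4096
  Step 9: search space = 4096 -> 2048
  Step 10: search space = 2048 -> 1024
  Step 11: search space = 1024 -> 512
  Step 12: search space = 512 -> 256
  Step 13: search space = 256 -> 128
  Step 14: search space = 128 -> 64
  Step 15: search space = 64 -> 32
  Step 16: search space = 32 -> 16
  Step 17: search space = 16 -> 8
  Step 18: search space = 8 -> 4
  Step 19: search space = 4 -> 2
  Step 20: search space = 2 -> 1
  Step 21: search space = 1 (final check)
Maximum comparisons = floor(log2(1048576)) + 1 = 20 + 1 = 21


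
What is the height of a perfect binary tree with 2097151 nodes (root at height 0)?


A perfect binary tree with 2097151 nodes:
  2097151 = 2^21 - 1
  Levels: 0, 1, ..., 20
  Height = 20


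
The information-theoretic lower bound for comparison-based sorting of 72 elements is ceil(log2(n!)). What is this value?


A binary decision tree of height h has at most 2^h leaves and needs at least n! of them, so h >= ceil(log2(n!)).
72! is far too large to multiply out, so use Stirling's series:
  ln(n!) ~ n ln n - n + (1/2) ln(2 pi n) + 1/(12n)  (error below 1/(360 n^3), negligible here)
  ln(72) = 4.2766661
  n ln n = 72 * 4.2766661 = 307.9200
  (1/2) ln(2 pi * 72) = (1/2) ln(452.3893) = 3.0573
  1/(12*72) = 0.0012
  ln(72!) ~ 307.9200 - 72 + 3.0573 + 0.0012 = 238.9785
Convert to base 2: log2(72!) = 238.9785 / ln 2 = 238.9785 / 0.69314718 = 344.7731
ceil(344.7731) = 345


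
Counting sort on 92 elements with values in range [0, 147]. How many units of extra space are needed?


Output array size: 92 (to store sorted result)
Count array size: 148 (one slot per possible value, range 0 to 147)
Total extra space = 92 + 148 = 240


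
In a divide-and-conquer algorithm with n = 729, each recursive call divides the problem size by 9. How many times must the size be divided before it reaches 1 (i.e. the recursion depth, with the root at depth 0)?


Number of divisions = log_9(729)
Sizes: 729 -> 81 -> 9 -> 1 (3 divisions)
Recursion depth = 3


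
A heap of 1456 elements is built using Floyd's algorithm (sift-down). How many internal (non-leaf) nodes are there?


Leaf nodes occupy roughly half the array.
Sift-down is called for each internal node, starting from the last one.
Internal nodes = floor(n/2) = floor(1456/2) = 728


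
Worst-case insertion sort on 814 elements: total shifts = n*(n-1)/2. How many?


Sum of shifts = 1 + 2 + 3 + ... + 813
= 814 * 813 / 2
= 661782 / 2
= 330891


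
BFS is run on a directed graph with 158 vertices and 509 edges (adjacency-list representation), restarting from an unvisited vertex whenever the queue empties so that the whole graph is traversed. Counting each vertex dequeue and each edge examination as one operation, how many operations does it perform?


A full BFS traversal dequeues each vertex exactly once and examines each directed edge exactly once.
V = 158 (vertex processing cost)
E = 509 (edge examination cost)
Total operations proportional to V + E = 158 + 509 = 667


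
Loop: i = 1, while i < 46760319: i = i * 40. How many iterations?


i multiplies by 40 each step:
i = 1 -> 40 -> 1600 -> 64000 -> 2560000 -> 102400000 (stop)
Iterations = ceil(log_40(46760319)) = 5


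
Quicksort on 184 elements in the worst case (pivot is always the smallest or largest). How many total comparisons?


In the worst case, each partition step picks the worst pivot:
  Partition 1: 183 comparisons (n-1 elements to compare)
  Partition 2: 182 comparisons
  Partition 3: 181 comparisons
  Partition 4: 180 comparisons
  Partition 5: 179 comparisons
  ...
  Last partition: 0 comparisons
Total = (n-1) + (n-2) + ... + 1 + 0 = n*(n-1)/2
= 184*183/2 = 16836


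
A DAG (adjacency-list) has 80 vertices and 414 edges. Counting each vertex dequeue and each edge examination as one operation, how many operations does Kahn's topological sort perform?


V = 80 (vertex processing)
E = 414 (edge processing)
V + E = 80 + 414 = 494


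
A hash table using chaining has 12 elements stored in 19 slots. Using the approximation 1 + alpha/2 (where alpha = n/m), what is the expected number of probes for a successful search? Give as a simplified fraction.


Load factor alpha = n/m = 12/19
Expected probes = 1 + alpha/2 = 1 + 12/(2*19)
= 1 + 12/38
= 38/38 + 12/38
= 50/38
Simplify: 25/19


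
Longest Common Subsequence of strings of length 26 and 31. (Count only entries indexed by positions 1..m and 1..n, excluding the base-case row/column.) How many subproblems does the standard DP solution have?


DP table indexed by positions in both strings.
First string: 26 positions
Second string: 31 positions
Total = 26 * 31 = 806


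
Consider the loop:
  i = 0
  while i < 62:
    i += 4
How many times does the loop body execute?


Starting at i = 0, each iteration adds 4.
Iterations until i >= 62:
  Iteration 1: i = 0 -> i = 4
  Iteration 2: i = 4 -> i = 8
  Iteration 3: i = 8 -> i = 12
  Iteration 4: i = 12 -> i = 16
  Iteration 5: i = 16 -> i = 20
  Iteration 6: i = 20 -> i = 24
  Iteration 7: i = 24 -> i = 28
  Iteration 8: i = 28 -> i = 32
  ... continuing ...
Total iterations = ceil(62/4) = 16


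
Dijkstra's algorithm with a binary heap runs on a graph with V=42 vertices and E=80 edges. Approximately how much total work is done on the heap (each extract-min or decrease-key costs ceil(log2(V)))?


Dijkstra with a binary heap: each vertex is extracted once, each edge may relax once.
Each heap operation costs O(log V).
V + E = 42 + 80 = 122
ceil(log2(42)) = 6 (since 2^5 = 32 < 42 <= 64 = 2^6)
Total heap work = (V+E) * ceil(log2(V)) = 122 * 6 = 732


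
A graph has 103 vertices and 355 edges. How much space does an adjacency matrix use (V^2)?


Adjacency matrix: V x V grid of entries
Space = V^2 = 103^2 = 103 * 103 = 10609


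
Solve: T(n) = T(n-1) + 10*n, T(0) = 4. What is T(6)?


Expanding the recurrence:
T(6) = T(5) + 10*6
       = T(4) + 10*5 + 10*6
       ...
       = T(0) + 10*(1 + 2 + ... + 6)
       = 4 + 10 * 6*7/2
       = 4 + 10 * 21
       = 4 + 210 = 214


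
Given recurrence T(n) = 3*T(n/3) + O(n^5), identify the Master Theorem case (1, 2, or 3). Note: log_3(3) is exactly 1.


Master Theorem parameters: a=3, b=3, c=5
log_b(a) = 1
Compare b^c with a: 3^5 = 243 > 3, so c > log_b(a).
Comparing c=5 vs log_b(a)=1:
5 > 1 => Case 3
Result: T(n) = O(n^5)
Master Theorem case = 3


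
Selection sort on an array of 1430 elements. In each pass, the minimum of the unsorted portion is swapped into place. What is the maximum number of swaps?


Selection sort performs one swap per pass:
  Pass 1: find min in positions 0 to 1429, swap with position 0
  Pass 2: find min in positions 1 to 1429, swap with position 1
  Pass 3: find min in positions 2 to 1429, swap with position 2
  Pass 4: find min in positions 3 to 1429, swap with position 3
  Pass 5: find min in positions 4 to 1429, swap with position 4
  ... (1424 more passes)
Total passes (and swaps) = n - 1 = 1430 - 1 = 1429


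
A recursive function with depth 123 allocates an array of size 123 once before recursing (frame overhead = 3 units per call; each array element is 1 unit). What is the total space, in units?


Array allocation: 123 units (allocated once)
Stack frames: 123 deep * 3 per frame = 369 units
Total = 123 + 369 = 492


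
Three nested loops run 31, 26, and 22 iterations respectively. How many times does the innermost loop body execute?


Loop 1 (outermost): 31 iterations
Loop 2 (middle): 26 iterations per outer
Loop 3 (innermost): 22 iterations per middle
Total = 31 * 26 * 22 = 17732


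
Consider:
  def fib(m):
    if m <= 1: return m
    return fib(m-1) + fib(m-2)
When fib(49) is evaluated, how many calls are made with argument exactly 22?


Let N(m) = number of times fib(m) is called while evaluating fib(49).
N(49) = 1 (the initial call).
N(48) = 1 (only fib(49) calls it).
For 1 <= m <= 47: fib(m) is called by fib(m+1) and fib(m+2), so
  N(m) = N(m+1) + N(m+2).
fib(0) is called only by fib(2), so N(0) = N(2).
Walk down from m=49:
  N(49)=1, N(48)=1, N(47)=2, N(46)=3, N(45)=5, N(44)=8, N(43)=13, N(42)=21, N(41)=34, N(40)=55, N(39)=89, N(38)=144, N(37)=233, N(36)=377, N(35)=610, N(34)=987, N(33)=1597, N(32)=2584, N(31)=4181, N(30)=6765, N(29)=10946, N(28)=17711, N(27)=28657, N(26)=46368, N(25)=75025, N(24)=121393, N(23)=196418, N(22)=317811
N(22) = 317811


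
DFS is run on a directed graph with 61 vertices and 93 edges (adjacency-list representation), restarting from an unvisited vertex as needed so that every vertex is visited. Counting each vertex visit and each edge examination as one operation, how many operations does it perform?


A full DFS traversal processes each vertex exactly once (push/pop on stack).
Each directed edge is examined once.
V = 61, E = 93
V + E = 154


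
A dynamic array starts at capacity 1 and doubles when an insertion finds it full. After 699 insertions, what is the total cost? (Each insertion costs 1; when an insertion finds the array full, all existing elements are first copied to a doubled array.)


Insertion cost: 699 (one per element)
Resizes occur just before inserting elements 2, 3, 5, 9, ...
Elements copied at each resize: 1 + 2 + 4 + 8 + 16 + 32 + 64 + 128 + 256 + 512
Sum of copies = 1023 (geometric series: 2^k - 1)
Total = 699 + 1023 = 1722


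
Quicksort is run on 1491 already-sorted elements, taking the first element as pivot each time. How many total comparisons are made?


Sum of comparisons per partition:
1490 + 1489 + ... + 1 + 0
= 1491 * (1491 - 1) / 2
= 1491 * 1490 / 2
= 1110795


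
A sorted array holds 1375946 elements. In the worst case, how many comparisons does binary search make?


Halving sequence: 1375946 -> 687973 -> 343986 -> 171993 -> 85996 -> 42998 -> 21499 -> 10749 -> 5374 -> 2687 -> 1343 -> 671 -> 335 -> 167 -> 83 -> 41 -> 20 -> 10 -> 5 -> 2 -> 1
Number of halvings = 20
Max comparisons = 20 + 1 = 21


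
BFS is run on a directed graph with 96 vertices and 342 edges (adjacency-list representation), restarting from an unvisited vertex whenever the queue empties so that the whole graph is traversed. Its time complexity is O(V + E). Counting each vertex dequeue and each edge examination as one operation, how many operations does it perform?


A full BFS traversal dequeues each vertex exactly once and examines each directed edge exactly once.
V = 96 (vertex processing cost)
E = 342 (edge examination cost)
Total operations proportional to V + E = 96 + 342 = 438


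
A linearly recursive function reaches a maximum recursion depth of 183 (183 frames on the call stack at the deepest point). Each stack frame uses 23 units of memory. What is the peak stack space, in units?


Maximum recursion depth = 183 frames
Memory per frame = 23 units
Total stack space = depth * frame_size
= 183 * 23 = 4209


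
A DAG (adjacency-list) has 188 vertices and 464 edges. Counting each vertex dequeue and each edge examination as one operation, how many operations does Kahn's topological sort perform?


V = 188 (vertex processing)
E = 464 (edge processing)
V + E = 188 + 464 = 652


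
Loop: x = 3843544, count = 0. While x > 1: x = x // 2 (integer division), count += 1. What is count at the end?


The variable x halves each step:
x = 3843544 -> 1921772 -> 960886 -> 480443 -> 240221 -> 120110 -> 60055 -> 30027 -> 15013 -> 7506 -> 3753 -> 1876 -> 938 -> 469 -> 234 -> 117 -> 58 -> 29 -> 14 -> 7 -> 3 -> 1
Number of halvings = floor(log2(3843544)) = 21


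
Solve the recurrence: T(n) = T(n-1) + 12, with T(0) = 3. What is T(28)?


Unrolling the recurrence:
T(28) = T(27) + 12
       = T(26) + 12 + 12
       = T(25) + 12*3
       ...
       = T(0) + 12*28
       = 3 + 336 = 339


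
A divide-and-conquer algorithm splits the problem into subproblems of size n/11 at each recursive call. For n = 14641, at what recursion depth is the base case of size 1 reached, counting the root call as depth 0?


At each depth, the problem size is divided by 11:
  Depth 0: problem size = 14641
  Depth 1: problem size = 1331
  Depth 2: problem size = 121
  Depth 3: problem size = 11
  Depth 4: problem size = 1 (base case)
The base case is reached at depth log_11(14641) = 4 (the tree has 5 levels counting depth 0, but the depth asked for is 4).
Recursion depth = 4


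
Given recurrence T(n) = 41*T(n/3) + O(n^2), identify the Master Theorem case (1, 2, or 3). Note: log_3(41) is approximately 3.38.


Master Theorem parameters: a=41, b=3, c=2
log_b(a) = 3.38
Compare b^c with a: 3^2 = 9 < 41, so c < log_b(a).
Comparing c=2 vs log_b(a)=3.38:
2 < 3.38 => Case 1
Result: T(n) = O(n^(log_3 41)) ~ O(n^3.38)
Master Theorem case = 1


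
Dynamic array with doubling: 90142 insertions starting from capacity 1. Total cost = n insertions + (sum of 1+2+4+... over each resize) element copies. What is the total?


n = 90142
Insertion costs: 90142
Resizes copy 1, 2, 4, ... up to the largest power of 2 that is <= n-1 = 90141, i.e. 65536.
Copy costs = 1 + 2 + 4 + 8 + 16 + 32 + 64 + 128 + 256 + 512 + 1024 + 2048 + 4096 + 8192 + 16384 + 32768 + 65536 = 131071
Total = 90142 + 131071 = 221213


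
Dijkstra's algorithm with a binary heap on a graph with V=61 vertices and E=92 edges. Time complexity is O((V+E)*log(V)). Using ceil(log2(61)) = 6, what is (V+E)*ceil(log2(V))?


Dijkstra with a binary heap: each vertex is extracted once, each edge may relax once.
Each heap operation costs O(log V).
V + E = 61 + 92 = 153
ceil(log2(61)) = 6 (since 2^5 = 32 < 61 <= 64 = 2^6)
Total heap work = (V+E) * ceil(log2(V)) = 153 * 6 = 918


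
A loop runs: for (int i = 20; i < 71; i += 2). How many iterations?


Loop starts at i = 20, increments by 2, stops when i >= 71.
Number of iterations = ceil((71 - 20) / 2)
= ceil(51 / 2)
= 26


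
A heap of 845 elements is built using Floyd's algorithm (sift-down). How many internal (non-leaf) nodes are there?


Leaf nodes occupy roughly half the array.
Sift-down is called for each internal node, starting from the last one.
Internal nodes = floor(n/2) = floor(845/2) = 422


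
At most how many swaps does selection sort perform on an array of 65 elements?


Each of the 64 passes places one element in its final position.
Pass 1: swap minimum into position 0
Pass 2: swap minimum of remaining into position 1
...
Pass 64: last two elements, one swap
Maximum swaps = 65 - 1 = 64


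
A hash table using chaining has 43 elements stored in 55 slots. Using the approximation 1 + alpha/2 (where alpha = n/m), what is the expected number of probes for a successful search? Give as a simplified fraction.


Load factor alpha = n/m = 43/55
Expected probes = 1 + alpha/2 = 1 + 43/(2*55)
= 1 + 43/110
= 110/110 + 43/110
= 153/110


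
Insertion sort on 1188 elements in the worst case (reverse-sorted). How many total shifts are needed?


In the worst case (reverse-sorted), each element shifts past all previous:
  Element 1: 1 shifts
  Element 2: 2 shifts
  Element 3: 3 shifts
  Element 4: 4 shifts
  Element 5: 5 shifts
  ...
  Element 1187: 1187 shifts
Total = 1 + 2 + ... + 1187
= 1188*(1188-1)/2 = 705078


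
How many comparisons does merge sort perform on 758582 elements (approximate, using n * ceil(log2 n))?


Recursion depth: ceil(log2(758582)) = 20
Each recursion level merges n = 758582 elements
Total = 758582 * 20 = 15171640


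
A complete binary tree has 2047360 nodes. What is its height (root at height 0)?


In a complete binary tree, level k holds nodes 2^k .. 2^(k+1)-1 (1-indexed).
Height = floor(log2(n)) = floor(log2(2047360)) = 20
Check: 2^20 = 1048576 <= 2047360 < 2097152 = 2^21


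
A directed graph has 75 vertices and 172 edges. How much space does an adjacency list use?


Adjacency list: one list head per vertex + one entry per edge
Vertex heads: 75
Edge entries: 172
Total = 75 + 172 = 247


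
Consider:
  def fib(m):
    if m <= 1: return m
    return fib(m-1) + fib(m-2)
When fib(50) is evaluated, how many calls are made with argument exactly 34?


Let N(m) = number of times fib(m) is called while evaluating fib(50).
N(50) = 1 (the initial call).
N(49) = 1 (only fib(50) calls it).
For 1 <= m <= 48: fib(m) is called by fib(m+1) and fib(m+2), so
  N(m) = N(m+1) + N(m+2).
fib(0) is called only by fib(2), so N(0) = N(2).
Walk down from m=50:
  N(50)=1, N(49)=1, N(48)=2, N(47)=3, N(46)=5, N(45)=8, N(44)=13, N(43)=21, N(42)=34, N(41)=55, N(40)=89, N(39)=144, N(38)=233, N(37)=377, N(36)=610, N(35)=987, N(34)=1597
N(34) = 1597


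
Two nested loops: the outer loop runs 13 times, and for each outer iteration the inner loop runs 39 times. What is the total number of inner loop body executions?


Outer loop: 13 iterations
Inner loop: 39 iterations per outer iteration
Total = 13 * 39 = 507


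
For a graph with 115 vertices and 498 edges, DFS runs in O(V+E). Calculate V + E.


A full DFS traversal visits each vertex once and examines each edge once.
V = 115
E = 498
Sum = 115 + 498 = 613


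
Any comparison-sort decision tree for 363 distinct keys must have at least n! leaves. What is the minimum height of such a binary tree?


A binary decision tree of height h has at most 2^h leaves and needs at least n! of them, so h >= ceil(log2(n!)).
363! is far too large to multiply out, so use Stirling's series:
  ln(n!) ~ n ln n - n + (1/2) ln(2 pi n) + 1/(12n)  (error below 1/(360 n^3), negligible here)
  ln(363) = 5.8944028
  n ln n = 363 * 5.8944028 = 2139.6682
  (1/2) ln(2 pi * 363) = (1/2) ln(2280.7963) = 3.8661
  1/(12*363) = 0.0002
  ln(363!) ~ 2139.6682 - 363 + 3.8661 + 0.0002 = 1780.5345
Convert to base 2: log2(363!) = 1780.5345 / ln 2 = 1780.5345 / 0.69314718 = 2568.7683
ceil(2568.7683) = 2569


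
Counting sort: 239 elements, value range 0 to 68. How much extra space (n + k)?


n = 239 (output array)
k = 69 (count array for 69 distinct values)
Extra space = 239 + 69 = 308


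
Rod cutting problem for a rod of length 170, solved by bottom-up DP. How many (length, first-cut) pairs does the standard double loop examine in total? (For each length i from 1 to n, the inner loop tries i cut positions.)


For each subproblem length i = 1..170, the inner loop considers i possible first cuts.
Total = 1 + 2 + ... + 170
= 170*(170+1)/2
= 170*171/2 = 14535


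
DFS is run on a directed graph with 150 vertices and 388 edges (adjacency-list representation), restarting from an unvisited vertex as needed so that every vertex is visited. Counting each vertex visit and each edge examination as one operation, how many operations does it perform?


A full DFS traversal processes each vertex exactly once (push/pop on stack).
Each directed edge is examined once.
V = 150, E = 388
V + E = 538
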